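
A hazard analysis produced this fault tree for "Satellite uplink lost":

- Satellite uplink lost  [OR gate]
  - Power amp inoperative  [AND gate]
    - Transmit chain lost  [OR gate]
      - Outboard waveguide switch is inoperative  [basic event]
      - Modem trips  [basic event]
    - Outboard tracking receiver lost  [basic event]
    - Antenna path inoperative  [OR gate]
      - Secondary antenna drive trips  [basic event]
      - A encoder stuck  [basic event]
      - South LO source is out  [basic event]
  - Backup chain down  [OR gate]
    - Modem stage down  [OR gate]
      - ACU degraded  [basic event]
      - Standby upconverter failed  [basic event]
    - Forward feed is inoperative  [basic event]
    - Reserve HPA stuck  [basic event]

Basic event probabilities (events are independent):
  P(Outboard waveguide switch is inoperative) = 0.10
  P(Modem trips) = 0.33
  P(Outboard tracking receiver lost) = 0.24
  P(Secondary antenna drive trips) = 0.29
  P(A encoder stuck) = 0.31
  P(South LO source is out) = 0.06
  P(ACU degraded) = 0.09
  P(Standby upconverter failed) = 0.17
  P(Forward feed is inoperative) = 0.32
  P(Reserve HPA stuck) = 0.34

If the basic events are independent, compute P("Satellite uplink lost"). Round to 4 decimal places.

0.6784

P(Transmit chain lost) [OR] = 1 − (1−0.10) × (1−0.33) = 0.397000
P(Antenna path inoperative) [OR] = 1 − (1−0.29) × (1−0.31) × (1−0.06) = 0.539494
P(Power amp inoperative) [AND] = 0.397000 × 0.24 × 0.539494 = 0.051403
P(Modem stage down) [OR] = 1 − (1−0.09) × (1−0.17) = 0.244700
P(Backup chain down) [OR] = 1 − (1−0.244700) × (1−0.32) × (1−0.34) = 0.661021
P(Satellite uplink lost) [OR] = 1 − (1−0.051403) × (1−0.661021) = 0.678446
Rounded to 4 decimal places: P(Satellite uplink lost) ≈ 0.6784.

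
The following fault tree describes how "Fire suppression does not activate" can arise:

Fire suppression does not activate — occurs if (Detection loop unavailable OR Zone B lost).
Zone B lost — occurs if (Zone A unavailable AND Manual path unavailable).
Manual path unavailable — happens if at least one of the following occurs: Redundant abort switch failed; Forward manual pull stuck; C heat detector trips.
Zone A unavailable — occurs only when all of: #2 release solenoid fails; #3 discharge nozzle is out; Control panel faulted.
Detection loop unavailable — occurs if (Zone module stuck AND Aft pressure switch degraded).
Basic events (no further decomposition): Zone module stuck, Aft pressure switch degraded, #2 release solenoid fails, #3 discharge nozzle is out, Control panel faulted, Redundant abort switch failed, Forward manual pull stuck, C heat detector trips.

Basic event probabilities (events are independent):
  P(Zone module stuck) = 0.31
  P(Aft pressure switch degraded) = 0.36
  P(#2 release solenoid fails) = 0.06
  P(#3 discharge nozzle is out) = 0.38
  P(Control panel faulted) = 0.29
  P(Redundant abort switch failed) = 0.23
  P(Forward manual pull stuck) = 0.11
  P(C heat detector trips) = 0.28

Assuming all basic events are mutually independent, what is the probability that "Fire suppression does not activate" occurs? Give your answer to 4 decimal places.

0.1146

P(Detection loop unavailable) [AND] = 0.31 × 0.36 = 0.111600
P(Zone A unavailable) [AND] = 0.06 × 0.38 × 0.29 = 0.006612
P(Manual path unavailable) [OR] = 1 − (1−0.23) × (1−0.11) × (1−0.28) = 0.506584
P(Zone B lost) [AND] = 0.006612 × 0.506584 = 0.003350
P(Fire suppression does not activate) [OR] = 1 − (1−0.111600) × (1−0.003350) = 0.114576
Rounded to 4 decimal places: P(Fire suppression does not activate) ≈ 0.1146.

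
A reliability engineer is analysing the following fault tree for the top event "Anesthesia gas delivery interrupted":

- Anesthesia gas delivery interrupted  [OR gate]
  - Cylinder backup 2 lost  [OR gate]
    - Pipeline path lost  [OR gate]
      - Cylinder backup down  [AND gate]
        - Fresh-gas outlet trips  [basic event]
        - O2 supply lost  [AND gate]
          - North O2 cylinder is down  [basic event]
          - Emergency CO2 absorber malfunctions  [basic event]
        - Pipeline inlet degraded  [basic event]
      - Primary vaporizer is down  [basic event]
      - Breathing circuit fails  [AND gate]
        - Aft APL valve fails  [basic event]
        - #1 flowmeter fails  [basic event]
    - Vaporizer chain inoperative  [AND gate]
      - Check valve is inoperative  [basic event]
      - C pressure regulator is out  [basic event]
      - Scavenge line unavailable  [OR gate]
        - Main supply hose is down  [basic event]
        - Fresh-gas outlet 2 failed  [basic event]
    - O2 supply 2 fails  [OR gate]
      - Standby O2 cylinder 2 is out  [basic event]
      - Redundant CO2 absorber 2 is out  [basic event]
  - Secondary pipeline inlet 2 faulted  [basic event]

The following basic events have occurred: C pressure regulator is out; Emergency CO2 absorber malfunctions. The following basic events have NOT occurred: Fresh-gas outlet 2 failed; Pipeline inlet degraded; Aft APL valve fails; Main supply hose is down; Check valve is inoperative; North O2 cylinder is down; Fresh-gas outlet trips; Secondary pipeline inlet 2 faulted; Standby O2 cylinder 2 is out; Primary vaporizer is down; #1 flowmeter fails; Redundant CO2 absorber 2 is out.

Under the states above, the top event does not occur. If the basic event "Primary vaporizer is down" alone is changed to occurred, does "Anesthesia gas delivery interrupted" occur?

Yes

Counterfactual: set "Primary vaporizer is down" to occurred.
O2 supply lost [AND]: North O2 cylinder is down=not, Emergency CO2 absorber malfunctions=occurs → not all inputs occur → does not occur.
Cylinder backup down [AND]: Fresh-gas outlet trips=not, O2 supply lost=not, Pipeline inlet degraded=not → not all inputs occur → does not occur.
Breathing circuit fails [AND]: Aft APL valve fails=not, #1 flowmeter fails=not → not all inputs occur → does not occur.
Pipeline path lost [OR]: Cylinder backup down=not, Primary vaporizer is down=occurs, Breathing circuit fails=not → at least one input occurs → occurs.
Scavenge line unavailable [OR]: Main supply hose is down=not, Fresh-gas outlet 2 failed=not → no input occurs → does not occur.
Vaporizer chain inoperative [AND]: Check valve is inoperative=not, C pressure regulator is out=occurs, Scavenge line unavailable=not → not all inputs occur → does not occur.
O2 supply 2 fails [OR]: Standby O2 cylinder 2 is out=not, Redundant CO2 absorber 2 is out=not → no input occurs → does not occur.
Cylinder backup 2 lost [OR]: Pipeline path lost=occurs, Vaporizer chain inoperative=not, O2 supply 2 fails=not → at least one input occurs → occurs.
Anesthesia gas delivery interrupted [OR]: Cylinder backup 2 lost=occurs, Secondary pipeline inlet 2 faulted=not → at least one input occurs → occurs.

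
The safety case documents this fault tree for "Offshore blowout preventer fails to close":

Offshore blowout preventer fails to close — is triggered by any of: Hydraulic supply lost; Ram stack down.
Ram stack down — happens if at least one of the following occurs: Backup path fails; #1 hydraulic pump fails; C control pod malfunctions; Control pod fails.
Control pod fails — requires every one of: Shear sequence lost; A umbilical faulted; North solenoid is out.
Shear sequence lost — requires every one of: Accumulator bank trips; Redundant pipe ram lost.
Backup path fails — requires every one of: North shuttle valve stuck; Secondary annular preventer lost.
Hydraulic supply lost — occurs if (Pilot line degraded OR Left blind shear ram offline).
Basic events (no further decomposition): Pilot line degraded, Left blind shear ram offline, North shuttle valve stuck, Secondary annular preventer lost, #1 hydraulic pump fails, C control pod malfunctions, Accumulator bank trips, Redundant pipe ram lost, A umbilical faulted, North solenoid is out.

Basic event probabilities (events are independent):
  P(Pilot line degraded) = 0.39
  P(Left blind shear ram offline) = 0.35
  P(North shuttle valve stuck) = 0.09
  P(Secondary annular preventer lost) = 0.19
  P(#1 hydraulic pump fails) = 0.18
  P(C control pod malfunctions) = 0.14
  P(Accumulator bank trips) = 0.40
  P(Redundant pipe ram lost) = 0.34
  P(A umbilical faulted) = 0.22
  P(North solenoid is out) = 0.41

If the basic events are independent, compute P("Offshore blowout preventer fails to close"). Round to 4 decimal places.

P(Hydraulic supply lost) [OR] = 1 − (1−0.39) × (1−0.35) = 0.603500
P(Backup path fails) [AND] = 0.09 × 0.19 = 0.017100
P(Shear sequence lost) [AND] = 0.40 × 0.34 = 0.136000
P(Control pod fails) [AND] = 0.136000 × 0.22 × 0.41 = 0.012267
P(Ram stack down) [OR] = 1 − (1−0.017100) × (1−0.18) × (1−0.14) × (1−0.012267) = 0.315362
P(Offshore blowout preventer fails to close) [OR] = 1 − (1−0.603500) × (1−0.315362) = 0.728541
Rounded to 4 decimal places: P(Offshore blowout preventer fails to close) ≈ 0.7285.

0.7285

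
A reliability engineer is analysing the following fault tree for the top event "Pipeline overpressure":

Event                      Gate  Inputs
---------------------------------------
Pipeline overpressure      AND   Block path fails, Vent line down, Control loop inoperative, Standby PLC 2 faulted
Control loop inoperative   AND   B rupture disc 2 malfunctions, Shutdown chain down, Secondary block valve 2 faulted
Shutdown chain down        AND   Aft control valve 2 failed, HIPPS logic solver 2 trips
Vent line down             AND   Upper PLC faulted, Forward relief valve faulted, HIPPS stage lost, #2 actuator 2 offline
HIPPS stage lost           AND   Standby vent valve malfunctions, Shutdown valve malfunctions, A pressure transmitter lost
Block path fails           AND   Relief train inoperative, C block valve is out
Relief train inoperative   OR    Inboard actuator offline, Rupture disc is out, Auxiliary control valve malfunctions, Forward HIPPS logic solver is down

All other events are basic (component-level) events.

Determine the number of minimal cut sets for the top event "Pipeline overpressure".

4

Relief train inoperative [OR]: union of children's cut sets → 4 cut set(s).
Block path fails [AND]: one cut set from each child combined → 4 × 1 = 4 cut set(s).
HIPPS stage lost [AND]: one cut set from each child combined → 1 × 1 × 1 = 1 cut set(s).
Vent line down [AND]: one cut set from each child combined → 1 × 1 × 1 × 1 = 1 cut set(s).
Shutdown chain down [AND]: one cut set from each child combined → 1 × 1 = 1 cut set(s).
Control loop inoperative [AND]: one cut set from each child combined → 1 × 1 × 1 = 1 cut set(s).
Pipeline overpressure [AND]: one cut set from each child combined → 4 × 1 × 1 × 1 = 4 cut set(s).
Minimal cut sets: {#2 actuator 2 offline, A pressure transmitter lost, Aft control valve 2 failed, B rupture disc 2 malfunctions, C block valve is out, Forward relief valve faulted, HIPPS logic solver 2 trips, Inboard actuator offline, Secondary block valve 2 faulted, Shutdown valve malfunctions, Standby PLC 2 faulted, Standby vent valve malfunctions, Upper PLC faulted}; {#2 actuator 2 offline, A pressure transmitter lost, Aft control valve 2 failed, B rupture disc 2 malfunctions, C block valve is out, Forward relief valve faulted, HIPPS logic solver 2 trips, Rupture disc is out, Secondary block valve 2 faulted, Shutdown valve malfunctions, Standby PLC 2 faulted, Standby vent valve malfunctions, Upper PLC faulted}; {#2 actuator 2 offline, A pressure transmitter lost, Aft control valve 2 failed, Auxiliary control valve malfunctions, B rupture disc 2 malfunctions, C block valve is out, Forward relief valve faulted, HIPPS logic solver 2 trips, Secondary block valve 2 faulted, Shutdown valve malfunctions, Standby PLC 2 faulted, Standby vent valve malfunctions, Upper PLC faulted}; {#2 actuator 2 offline, A pressure transmitter lost, Aft control valve 2 failed, B rupture disc 2 malfunctions, C block valve is out, Forward HIPPS logic solver is down, Forward relief valve faulted, HIPPS logic solver 2 trips, Secondary block valve 2 faulted, Shutdown valve malfunctions, Standby PLC 2 faulted, Standby vent valve malfunctions, Upper PLC faulted}.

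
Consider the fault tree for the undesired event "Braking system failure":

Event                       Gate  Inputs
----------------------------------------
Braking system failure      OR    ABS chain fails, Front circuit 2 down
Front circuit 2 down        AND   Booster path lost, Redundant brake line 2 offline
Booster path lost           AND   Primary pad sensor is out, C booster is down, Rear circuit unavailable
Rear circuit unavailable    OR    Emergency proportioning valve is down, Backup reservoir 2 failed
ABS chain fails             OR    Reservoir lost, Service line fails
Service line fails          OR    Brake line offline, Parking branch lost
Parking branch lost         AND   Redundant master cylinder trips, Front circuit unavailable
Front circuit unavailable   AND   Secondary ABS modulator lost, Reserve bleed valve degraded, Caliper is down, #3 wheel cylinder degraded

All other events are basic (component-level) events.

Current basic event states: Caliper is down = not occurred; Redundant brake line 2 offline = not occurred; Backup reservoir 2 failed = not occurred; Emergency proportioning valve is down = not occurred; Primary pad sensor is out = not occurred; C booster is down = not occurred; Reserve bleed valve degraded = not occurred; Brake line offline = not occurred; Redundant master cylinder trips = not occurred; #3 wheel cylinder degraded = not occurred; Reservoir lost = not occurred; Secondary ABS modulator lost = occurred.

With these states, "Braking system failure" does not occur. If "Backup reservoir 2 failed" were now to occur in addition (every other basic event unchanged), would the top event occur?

Counterfactual: set "Backup reservoir 2 failed" to occurred.
Front circuit unavailable [AND]: Secondary ABS modulator lost=occurs, Reserve bleed valve degraded=not, Caliper is down=not, #3 wheel cylinder degraded=not → not all inputs occur → does not occur.
Parking branch lost [AND]: Redundant master cylinder trips=not, Front circuit unavailable=not → not all inputs occur → does not occur.
Service line fails [OR]: Brake line offline=not, Parking branch lost=not → no input occurs → does not occur.
ABS chain fails [OR]: Reservoir lost=not, Service line fails=not → no input occurs → does not occur.
Rear circuit unavailable [OR]: Emergency proportioning valve is down=not, Backup reservoir 2 failed=occurs → at least one input occurs → occurs.
Booster path lost [AND]: Primary pad sensor is out=not, C booster is down=not, Rear circuit unavailable=occurs → not all inputs occur → does not occur.
Front circuit 2 down [AND]: Booster path lost=not, Redundant brake line 2 offline=not → not all inputs occur → does not occur.
Braking system failure [OR]: ABS chain fails=not, Front circuit 2 down=not → no input occurs → does not occur.

No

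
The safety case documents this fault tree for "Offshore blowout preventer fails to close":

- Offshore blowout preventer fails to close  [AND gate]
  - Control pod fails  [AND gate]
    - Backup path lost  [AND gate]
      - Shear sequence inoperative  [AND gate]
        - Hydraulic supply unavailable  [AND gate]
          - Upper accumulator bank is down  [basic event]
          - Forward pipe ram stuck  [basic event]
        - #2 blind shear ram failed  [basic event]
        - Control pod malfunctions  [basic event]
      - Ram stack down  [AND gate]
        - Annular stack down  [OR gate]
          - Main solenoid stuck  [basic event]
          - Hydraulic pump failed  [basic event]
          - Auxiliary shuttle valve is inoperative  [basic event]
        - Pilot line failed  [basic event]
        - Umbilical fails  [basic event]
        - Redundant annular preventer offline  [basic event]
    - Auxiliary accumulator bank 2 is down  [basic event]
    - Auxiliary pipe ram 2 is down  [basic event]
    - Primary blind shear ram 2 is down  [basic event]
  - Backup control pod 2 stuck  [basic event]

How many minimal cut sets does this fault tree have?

3

Hydraulic supply unavailable [AND]: one cut set from each child combined → 1 × 1 = 1 cut set(s).
Shear sequence inoperative [AND]: one cut set from each child combined → 1 × 1 × 1 = 1 cut set(s).
Annular stack down [OR]: union of children's cut sets → 3 cut set(s).
Ram stack down [AND]: one cut set from each child combined → 3 × 1 × 1 × 1 = 3 cut set(s).
Backup path lost [AND]: one cut set from each child combined → 1 × 3 = 3 cut set(s).
Control pod fails [AND]: one cut set from each child combined → 3 × 1 × 1 × 1 = 3 cut set(s).
Offshore blowout preventer fails to close [AND]: one cut set from each child combined → 3 × 1 = 3 cut set(s).
Minimal cut sets: {#2 blind shear ram failed, Auxiliary accumulator bank 2 is down, Auxiliary pipe ram 2 is down, Backup control pod 2 stuck, Control pod malfunctions, Forward pipe ram stuck, Main solenoid stuck, Pilot line failed, Primary blind shear ram 2 is down, Redundant annular preventer offline, Umbilical fails, Upper accumulator bank is down}; {#2 blind shear ram failed, Auxiliary accumulator bank 2 is down, Auxiliary pipe ram 2 is down, Backup control pod 2 stuck, Control pod malfunctions, Forward pipe ram stuck, Hydraulic pump failed, Pilot line failed, Primary blind shear ram 2 is down, Redundant annular preventer offline, Umbilical fails, Upper accumulator bank is down}; {#2 blind shear ram failed, Auxiliary accumulator bank 2 is down, Auxiliary pipe ram 2 is down, Auxiliary shuttle valve is inoperative, Backup control pod 2 stuck, Control pod malfunctions, Forward pipe ram stuck, Pilot line failed, Primary blind shear ram 2 is down, Redundant annular preventer offline, Umbilical fails, Upper accumulator bank is down}.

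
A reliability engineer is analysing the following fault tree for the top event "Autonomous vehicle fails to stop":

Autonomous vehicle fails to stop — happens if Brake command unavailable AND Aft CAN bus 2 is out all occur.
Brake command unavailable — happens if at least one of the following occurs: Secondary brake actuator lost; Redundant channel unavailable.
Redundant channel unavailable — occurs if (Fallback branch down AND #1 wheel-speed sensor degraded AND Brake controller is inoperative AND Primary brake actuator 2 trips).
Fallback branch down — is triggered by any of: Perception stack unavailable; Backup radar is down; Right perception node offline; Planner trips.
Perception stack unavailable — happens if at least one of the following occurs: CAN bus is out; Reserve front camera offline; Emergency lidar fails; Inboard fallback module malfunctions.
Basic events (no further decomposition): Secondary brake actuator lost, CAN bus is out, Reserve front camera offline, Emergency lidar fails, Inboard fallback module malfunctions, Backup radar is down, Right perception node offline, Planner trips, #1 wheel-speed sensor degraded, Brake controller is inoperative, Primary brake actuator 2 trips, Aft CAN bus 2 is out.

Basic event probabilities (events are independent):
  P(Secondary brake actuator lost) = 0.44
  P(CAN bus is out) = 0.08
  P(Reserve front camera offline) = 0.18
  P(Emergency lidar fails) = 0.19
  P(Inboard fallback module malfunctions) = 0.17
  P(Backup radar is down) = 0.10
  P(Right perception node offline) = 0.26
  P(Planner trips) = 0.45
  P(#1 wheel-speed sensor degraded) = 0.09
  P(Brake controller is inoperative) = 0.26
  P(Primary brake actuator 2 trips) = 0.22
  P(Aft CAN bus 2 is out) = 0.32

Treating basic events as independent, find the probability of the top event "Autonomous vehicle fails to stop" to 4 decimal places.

P(Perception stack unavailable) [OR] = 1 − (1−0.08) × (1−0.18) × (1−0.19) × (1−0.17) = 0.492817
P(Fallback branch down) [OR] = 1 − (1−0.492817) × (1−0.10) × (1−0.26) × (1−0.45) = 0.814219
P(Redundant channel unavailable) [AND] = 0.814219 × 0.09 × 0.26 × 0.22 = 0.004192
P(Brake command unavailable) [OR] = 1 − (1−0.44) × (1−0.004192) = 0.442348
P(Autonomous vehicle fails to stop) [AND] = 0.442348 × 0.32 = 0.141551
Rounded to 4 decimal places: P(Autonomous vehicle fails to stop) ≈ 0.1416.

0.1416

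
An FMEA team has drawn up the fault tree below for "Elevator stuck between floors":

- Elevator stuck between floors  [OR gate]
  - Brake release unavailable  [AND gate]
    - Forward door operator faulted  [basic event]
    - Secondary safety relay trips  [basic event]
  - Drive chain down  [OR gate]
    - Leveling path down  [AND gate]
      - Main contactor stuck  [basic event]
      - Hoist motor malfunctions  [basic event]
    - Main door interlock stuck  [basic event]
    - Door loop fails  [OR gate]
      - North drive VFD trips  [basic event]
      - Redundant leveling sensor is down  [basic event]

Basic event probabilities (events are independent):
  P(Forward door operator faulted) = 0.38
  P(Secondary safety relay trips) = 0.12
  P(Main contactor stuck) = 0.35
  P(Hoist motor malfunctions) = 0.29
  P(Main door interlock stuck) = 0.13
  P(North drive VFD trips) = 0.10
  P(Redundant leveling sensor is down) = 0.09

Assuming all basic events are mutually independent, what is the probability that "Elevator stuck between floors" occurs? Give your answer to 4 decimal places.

0.3890

P(Brake release unavailable) [AND] = 0.38 × 0.12 = 0.045600
P(Leveling path down) [AND] = 0.35 × 0.29 = 0.101500
P(Door loop fails) [OR] = 1 − (1−0.10) × (1−0.09) = 0.181000
P(Drive chain down) [OR] = 1 − (1−0.101500) × (1−0.13) × (1−0.181000) = 0.359792
P(Elevator stuck between floors) [OR] = 1 − (1−0.045600) × (1−0.359792) = 0.388985
Rounded to 4 decimal places: P(Elevator stuck between floors) ≈ 0.3890.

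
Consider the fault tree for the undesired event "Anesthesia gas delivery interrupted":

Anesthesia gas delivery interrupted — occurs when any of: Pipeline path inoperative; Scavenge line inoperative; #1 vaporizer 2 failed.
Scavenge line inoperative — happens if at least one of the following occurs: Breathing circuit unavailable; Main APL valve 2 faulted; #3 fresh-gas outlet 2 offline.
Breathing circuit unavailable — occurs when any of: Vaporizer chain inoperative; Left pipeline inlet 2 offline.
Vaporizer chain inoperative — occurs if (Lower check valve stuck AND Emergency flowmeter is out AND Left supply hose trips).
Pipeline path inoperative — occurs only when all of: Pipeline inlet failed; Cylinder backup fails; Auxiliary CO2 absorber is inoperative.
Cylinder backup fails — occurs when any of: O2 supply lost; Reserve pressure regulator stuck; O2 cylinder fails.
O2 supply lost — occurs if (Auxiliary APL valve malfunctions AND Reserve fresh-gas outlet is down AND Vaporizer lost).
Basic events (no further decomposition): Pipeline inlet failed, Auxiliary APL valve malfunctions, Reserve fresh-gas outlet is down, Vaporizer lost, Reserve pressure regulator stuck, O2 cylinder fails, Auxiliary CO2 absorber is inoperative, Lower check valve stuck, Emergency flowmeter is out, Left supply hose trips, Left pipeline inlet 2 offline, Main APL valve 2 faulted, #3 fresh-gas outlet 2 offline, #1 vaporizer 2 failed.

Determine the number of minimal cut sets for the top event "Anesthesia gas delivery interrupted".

8

O2 supply lost [AND]: one cut set from each child combined → 1 × 1 × 1 = 1 cut set(s).
Cylinder backup fails [OR]: union of children's cut sets → 3 cut set(s).
Pipeline path inoperative [AND]: one cut set from each child combined → 1 × 3 × 1 = 3 cut set(s).
Vaporizer chain inoperative [AND]: one cut set from each child combined → 1 × 1 × 1 = 1 cut set(s).
Breathing circuit unavailable [OR]: union of children's cut sets → 2 cut set(s).
Scavenge line inoperative [OR]: union of children's cut sets → 4 cut set(s).
Anesthesia gas delivery interrupted [OR]: union of children's cut sets → 8 cut set(s).
Minimal cut sets: {Auxiliary APL valve malfunctions, Auxiliary CO2 absorber is inoperative, Pipeline inlet failed, Reserve fresh-gas outlet is down, Vaporizer lost}; {Auxiliary CO2 absorber is inoperative, Pipeline inlet failed, Reserve pressure regulator stuck}; {Auxiliary CO2 absorber is inoperative, O2 cylinder fails, Pipeline inlet failed}; {Emergency flowmeter is out, Left supply hose trips, Lower check valve stuck}; {Left pipeline inlet 2 offline}; {Main APL valve 2 faulted}; {#3 fresh-gas outlet 2 offline}; {#1 vaporizer 2 failed}.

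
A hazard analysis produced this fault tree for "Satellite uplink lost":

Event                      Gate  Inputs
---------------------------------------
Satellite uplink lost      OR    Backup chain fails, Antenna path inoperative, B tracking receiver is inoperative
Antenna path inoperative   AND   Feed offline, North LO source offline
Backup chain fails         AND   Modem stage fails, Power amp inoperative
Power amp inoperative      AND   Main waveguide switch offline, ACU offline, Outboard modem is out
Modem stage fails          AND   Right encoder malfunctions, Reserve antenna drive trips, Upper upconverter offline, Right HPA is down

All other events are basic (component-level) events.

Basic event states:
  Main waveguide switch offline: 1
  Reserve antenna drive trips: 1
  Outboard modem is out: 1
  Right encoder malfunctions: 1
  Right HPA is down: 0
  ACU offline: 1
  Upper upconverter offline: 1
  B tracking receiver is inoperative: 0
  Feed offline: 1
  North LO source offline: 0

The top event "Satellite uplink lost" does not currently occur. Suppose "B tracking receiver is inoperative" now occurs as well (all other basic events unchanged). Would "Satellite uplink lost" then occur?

Yes

Counterfactual: set "B tracking receiver is inoperative" to occurred.
Modem stage fails [AND]: Right encoder malfunctions=occurs, Reserve antenna drive trips=occurs, Upper upconverter offline=occurs, Right HPA is down=not → not all inputs occur → does not occur.
Power amp inoperative [AND]: Main waveguide switch offline=occurs, ACU offline=occurs, Outboard modem is out=occurs → all inputs occur → occurs.
Backup chain fails [AND]: Modem stage fails=not, Power amp inoperative=occurs → not all inputs occur → does not occur.
Antenna path inoperative [AND]: Feed offline=occurs, North LO source offline=not → not all inputs occur → does not occur.
Satellite uplink lost [OR]: Backup chain fails=not, Antenna path inoperative=not, B tracking receiver is inoperative=occurs → at least one input occurs → occurs.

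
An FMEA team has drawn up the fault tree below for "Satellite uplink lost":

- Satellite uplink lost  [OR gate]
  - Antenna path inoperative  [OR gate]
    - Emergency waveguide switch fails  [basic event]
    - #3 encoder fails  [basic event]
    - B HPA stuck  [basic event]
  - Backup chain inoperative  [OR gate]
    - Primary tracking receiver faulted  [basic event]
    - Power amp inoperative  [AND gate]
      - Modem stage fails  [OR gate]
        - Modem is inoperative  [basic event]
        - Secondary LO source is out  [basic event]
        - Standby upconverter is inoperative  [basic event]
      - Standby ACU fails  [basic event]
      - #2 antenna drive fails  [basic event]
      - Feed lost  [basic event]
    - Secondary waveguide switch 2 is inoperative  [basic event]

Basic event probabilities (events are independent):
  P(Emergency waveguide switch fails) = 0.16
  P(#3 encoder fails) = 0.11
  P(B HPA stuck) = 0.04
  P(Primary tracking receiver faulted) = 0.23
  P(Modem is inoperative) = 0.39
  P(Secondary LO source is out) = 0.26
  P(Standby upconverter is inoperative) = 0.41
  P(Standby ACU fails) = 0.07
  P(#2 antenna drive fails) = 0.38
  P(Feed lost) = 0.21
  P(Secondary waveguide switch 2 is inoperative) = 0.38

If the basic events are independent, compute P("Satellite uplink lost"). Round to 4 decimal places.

P(Antenna path inoperative) [OR] = 1 − (1−0.16) × (1−0.11) × (1−0.04) = 0.282304
P(Modem stage fails) [OR] = 1 − (1−0.39) × (1−0.26) × (1−0.41) = 0.733674
P(Power amp inoperative) [AND] = 0.733674 × 0.07 × 0.38 × 0.21 = 0.004098
P(Backup chain inoperative) [OR] = 1 − (1−0.23) × (1−0.004098) × (1−0.38) = 0.524556
P(Satellite uplink lost) [OR] = 1 − (1−0.282304) × (1−0.524556) = 0.658776
Rounded to 4 decimal places: P(Satellite uplink lost) ≈ 0.6588.

0.6588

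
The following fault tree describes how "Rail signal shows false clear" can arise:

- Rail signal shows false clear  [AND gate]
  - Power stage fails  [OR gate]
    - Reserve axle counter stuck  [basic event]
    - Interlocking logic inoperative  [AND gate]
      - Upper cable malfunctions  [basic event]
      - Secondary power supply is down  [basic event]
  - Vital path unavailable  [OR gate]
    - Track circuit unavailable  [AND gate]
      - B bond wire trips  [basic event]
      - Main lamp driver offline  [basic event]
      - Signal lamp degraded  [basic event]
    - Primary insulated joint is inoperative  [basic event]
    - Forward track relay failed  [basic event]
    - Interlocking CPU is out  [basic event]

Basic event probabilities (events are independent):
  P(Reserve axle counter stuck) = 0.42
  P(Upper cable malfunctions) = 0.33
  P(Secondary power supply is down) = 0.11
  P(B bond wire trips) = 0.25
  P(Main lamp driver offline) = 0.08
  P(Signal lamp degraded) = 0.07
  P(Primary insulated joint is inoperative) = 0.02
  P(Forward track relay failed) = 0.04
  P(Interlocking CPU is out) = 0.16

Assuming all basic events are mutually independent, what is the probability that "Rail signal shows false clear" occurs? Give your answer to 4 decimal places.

P(Interlocking logic inoperative) [AND] = 0.33 × 0.11 = 0.036300
P(Power stage fails) [OR] = 1 − (1−0.42) × (1−0.036300) = 0.441054
P(Track circuit unavailable) [AND] = 0.25 × 0.08 × 0.07 = 0.001400
P(Vital path unavailable) [OR] = 1 − (1−0.001400) × (1−0.02) × (1−0.04) × (1−0.16) = 0.210834
P(Rail signal shows false clear) [AND] = 0.441054 × 0.210834 = 0.092989
Rounded to 4 decimal places: P(Rail signal shows false clear) ≈ 0.0930.

0.0930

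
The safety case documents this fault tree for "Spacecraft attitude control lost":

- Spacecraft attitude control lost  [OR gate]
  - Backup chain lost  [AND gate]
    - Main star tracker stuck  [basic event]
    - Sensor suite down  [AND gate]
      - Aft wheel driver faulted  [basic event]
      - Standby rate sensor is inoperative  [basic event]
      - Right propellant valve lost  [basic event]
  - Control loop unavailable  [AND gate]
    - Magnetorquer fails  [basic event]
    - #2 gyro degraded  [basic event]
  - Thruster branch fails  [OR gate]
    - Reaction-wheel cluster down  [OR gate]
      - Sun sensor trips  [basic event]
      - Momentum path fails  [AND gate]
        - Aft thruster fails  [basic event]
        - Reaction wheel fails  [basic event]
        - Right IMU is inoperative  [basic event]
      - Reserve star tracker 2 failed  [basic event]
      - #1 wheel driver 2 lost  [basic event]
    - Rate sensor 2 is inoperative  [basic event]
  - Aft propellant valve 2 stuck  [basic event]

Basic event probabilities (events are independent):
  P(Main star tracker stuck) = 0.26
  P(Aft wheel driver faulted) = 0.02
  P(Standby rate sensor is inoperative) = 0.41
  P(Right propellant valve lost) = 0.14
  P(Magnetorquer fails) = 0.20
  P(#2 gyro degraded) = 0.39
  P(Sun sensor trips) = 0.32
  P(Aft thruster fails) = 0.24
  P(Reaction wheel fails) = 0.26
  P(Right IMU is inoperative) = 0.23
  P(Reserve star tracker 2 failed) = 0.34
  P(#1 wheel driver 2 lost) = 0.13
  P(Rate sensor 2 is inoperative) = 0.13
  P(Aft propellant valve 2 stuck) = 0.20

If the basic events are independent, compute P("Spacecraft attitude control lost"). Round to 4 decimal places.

0.7531

P(Sensor suite down) [AND] = 0.02 × 0.41 × 0.14 = 0.001148
P(Backup chain lost) [AND] = 0.26 × 0.001148 = 0.000298
P(Control loop unavailable) [AND] = 0.20 × 0.39 = 0.078000
P(Momentum path fails) [AND] = 0.24 × 0.26 × 0.23 = 0.014352
P(Reaction-wheel cluster down) [OR] = 1 − (1−0.32) × (1−0.014352) × (1−0.34) × (1−0.13) = 0.615148
P(Thruster branch fails) [OR] = 1 − (1−0.615148) × (1−0.13) = 0.665179
P(Spacecraft attitude control lost) [OR] = 1 − (1−0.000298) × (1−0.078000) × (1−0.665179) × (1−0.20) = 0.753110
Rounded to 4 decimal places: P(Spacecraft attitude control lost) ≈ 0.7531.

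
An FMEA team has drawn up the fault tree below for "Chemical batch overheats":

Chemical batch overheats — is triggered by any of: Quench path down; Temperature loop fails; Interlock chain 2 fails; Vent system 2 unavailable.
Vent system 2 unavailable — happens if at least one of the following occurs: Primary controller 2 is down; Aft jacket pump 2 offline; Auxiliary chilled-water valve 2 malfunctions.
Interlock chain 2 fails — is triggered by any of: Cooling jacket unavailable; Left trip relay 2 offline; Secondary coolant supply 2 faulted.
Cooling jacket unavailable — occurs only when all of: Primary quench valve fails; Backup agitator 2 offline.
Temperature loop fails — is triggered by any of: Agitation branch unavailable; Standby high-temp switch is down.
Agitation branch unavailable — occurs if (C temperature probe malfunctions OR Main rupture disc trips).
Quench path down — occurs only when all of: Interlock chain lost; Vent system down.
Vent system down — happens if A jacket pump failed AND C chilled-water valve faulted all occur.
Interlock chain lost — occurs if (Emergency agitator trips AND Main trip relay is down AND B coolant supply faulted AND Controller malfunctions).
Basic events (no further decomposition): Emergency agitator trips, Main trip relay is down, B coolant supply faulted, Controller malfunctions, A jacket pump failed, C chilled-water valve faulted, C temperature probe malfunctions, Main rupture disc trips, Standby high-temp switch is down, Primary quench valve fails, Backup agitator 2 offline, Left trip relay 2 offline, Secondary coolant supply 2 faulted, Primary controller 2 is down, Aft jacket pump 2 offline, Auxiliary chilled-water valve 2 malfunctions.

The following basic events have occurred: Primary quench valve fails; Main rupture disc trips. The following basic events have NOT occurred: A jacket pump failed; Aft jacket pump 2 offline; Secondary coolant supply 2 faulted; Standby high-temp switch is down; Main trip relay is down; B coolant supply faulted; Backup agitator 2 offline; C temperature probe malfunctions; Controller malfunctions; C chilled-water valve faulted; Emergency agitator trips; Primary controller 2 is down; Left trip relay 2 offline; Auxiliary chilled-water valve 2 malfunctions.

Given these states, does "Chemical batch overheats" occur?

Yes

Interlock chain lost [AND]: Emergency agitator trips=not, Main trip relay is down=not, B coolant supply faulted=not, Controller malfunctions=not → not all inputs occur → does not occur.
Vent system down [AND]: A jacket pump failed=not, C chilled-water valve faulted=not → not all inputs occur → does not occur.
Quench path down [AND]: Interlock chain lost=not, Vent system down=not → not all inputs occur → does not occur.
Agitation branch unavailable [OR]: C temperature probe malfunctions=not, Main rupture disc trips=occurs → at least one input occurs → occurs.
Temperature loop fails [OR]: Agitation branch unavailable=occurs, Standby high-temp switch is down=not → at least one input occurs → occurs.
Cooling jacket unavailable [AND]: Primary quench valve fails=occurs, Backup agitator 2 offline=not → not all inputs occur → does not occur.
Interlock chain 2 fails [OR]: Cooling jacket unavailable=not, Left trip relay 2 offline=not, Secondary coolant supply 2 faulted=not → no input occurs → does not occur.
Vent system 2 unavailable [OR]: Primary controller 2 is down=not, Aft jacket pump 2 offline=not, Auxiliary chilled-water valve 2 malfunctions=not → no input occurs → does not occur.
Chemical batch overheats [OR]: Quench path down=not, Temperature loop fails=occurs, Interlock chain 2 fails=not, Vent system 2 unavailable=not → at least one input occurs → occurs.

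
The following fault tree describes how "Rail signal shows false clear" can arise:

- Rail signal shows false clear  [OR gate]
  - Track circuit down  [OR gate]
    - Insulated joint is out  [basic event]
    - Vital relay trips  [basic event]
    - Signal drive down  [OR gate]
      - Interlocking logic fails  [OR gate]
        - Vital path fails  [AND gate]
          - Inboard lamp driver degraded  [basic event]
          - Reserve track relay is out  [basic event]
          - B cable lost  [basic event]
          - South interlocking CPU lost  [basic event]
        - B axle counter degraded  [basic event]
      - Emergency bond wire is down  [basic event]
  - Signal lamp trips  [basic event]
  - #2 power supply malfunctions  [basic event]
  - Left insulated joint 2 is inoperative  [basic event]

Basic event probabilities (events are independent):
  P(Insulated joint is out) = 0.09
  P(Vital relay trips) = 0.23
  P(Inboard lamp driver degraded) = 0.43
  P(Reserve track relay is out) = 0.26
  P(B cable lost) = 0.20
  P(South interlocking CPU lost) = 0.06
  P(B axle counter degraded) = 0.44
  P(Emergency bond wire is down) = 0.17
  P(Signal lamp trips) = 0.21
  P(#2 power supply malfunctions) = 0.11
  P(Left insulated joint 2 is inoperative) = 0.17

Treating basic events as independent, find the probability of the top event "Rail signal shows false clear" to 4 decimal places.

P(Vital path fails) [AND] = 0.43 × 0.26 × 0.20 × 0.06 = 0.001342
P(Interlocking logic fails) [OR] = 1 − (1−0.001342) × (1−0.44) = 0.440752
P(Signal drive down) [OR] = 1 − (1−0.440752) × (1−0.17) = 0.535824
P(Track circuit down) [OR] = 1 − (1−0.09) × (1−0.23) × (1−0.535824) = 0.674752
P(Rail signal shows false clear) [OR] = 1 − (1−0.674752) × (1−0.21) × (1−0.11) × (1−0.17) = 0.810194
Rounded to 4 decimal places: P(Rail signal shows false clear) ≈ 0.8102.

0.8102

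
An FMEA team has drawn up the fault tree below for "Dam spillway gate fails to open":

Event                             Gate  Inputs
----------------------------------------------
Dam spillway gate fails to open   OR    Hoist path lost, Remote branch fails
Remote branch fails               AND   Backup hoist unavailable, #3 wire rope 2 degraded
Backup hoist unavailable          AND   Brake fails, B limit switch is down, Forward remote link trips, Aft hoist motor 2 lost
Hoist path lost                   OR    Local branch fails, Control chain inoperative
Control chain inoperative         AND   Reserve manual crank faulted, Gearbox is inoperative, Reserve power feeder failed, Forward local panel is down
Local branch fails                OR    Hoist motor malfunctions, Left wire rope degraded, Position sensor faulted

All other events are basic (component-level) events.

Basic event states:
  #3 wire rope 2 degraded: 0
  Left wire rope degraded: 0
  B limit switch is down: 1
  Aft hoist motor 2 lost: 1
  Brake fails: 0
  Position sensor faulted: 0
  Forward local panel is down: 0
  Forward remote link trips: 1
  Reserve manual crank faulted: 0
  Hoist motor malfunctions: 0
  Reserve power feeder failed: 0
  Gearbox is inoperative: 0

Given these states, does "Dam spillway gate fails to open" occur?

No

Local branch fails [OR]: Hoist motor malfunctions=not, Left wire rope degraded=not, Position sensor faulted=not → no input occurs → does not occur.
Control chain inoperative [AND]: Reserve manual crank faulted=not, Gearbox is inoperative=not, Reserve power feeder failed=not, Forward local panel is down=not → not all inputs occur → does not occur.
Hoist path lost [OR]: Local branch fails=not, Control chain inoperative=not → no input occurs → does not occur.
Backup hoist unavailable [AND]: Brake fails=not, B limit switch is down=occurs, Forward remote link trips=occurs, Aft hoist motor 2 lost=occurs → not all inputs occur → does not occur.
Remote branch fails [AND]: Backup hoist unavailable=not, #3 wire rope 2 degraded=not → not all inputs occur → does not occur.
Dam spillway gate fails to open [OR]: Hoist path lost=not, Remote branch fails=not → no input occurs → does not occur.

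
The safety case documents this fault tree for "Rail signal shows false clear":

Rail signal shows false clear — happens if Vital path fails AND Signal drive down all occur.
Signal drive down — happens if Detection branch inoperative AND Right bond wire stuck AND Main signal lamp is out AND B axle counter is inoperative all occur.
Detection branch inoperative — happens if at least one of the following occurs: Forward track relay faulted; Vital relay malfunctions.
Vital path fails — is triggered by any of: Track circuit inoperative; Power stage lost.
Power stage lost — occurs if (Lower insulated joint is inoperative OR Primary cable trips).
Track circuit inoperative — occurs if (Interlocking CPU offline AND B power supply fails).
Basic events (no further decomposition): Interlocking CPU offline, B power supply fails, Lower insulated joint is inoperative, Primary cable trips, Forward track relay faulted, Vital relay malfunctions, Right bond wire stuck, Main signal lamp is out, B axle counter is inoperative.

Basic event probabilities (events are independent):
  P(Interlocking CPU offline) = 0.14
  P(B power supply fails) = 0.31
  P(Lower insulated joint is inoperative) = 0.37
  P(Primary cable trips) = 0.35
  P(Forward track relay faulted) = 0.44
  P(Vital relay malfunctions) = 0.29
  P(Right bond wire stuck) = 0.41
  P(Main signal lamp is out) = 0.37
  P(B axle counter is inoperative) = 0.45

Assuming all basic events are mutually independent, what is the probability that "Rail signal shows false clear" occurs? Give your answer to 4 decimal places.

0.0250

P(Track circuit inoperative) [AND] = 0.14 × 0.31 = 0.043400
P(Power stage lost) [OR] = 1 − (1−0.37) × (1−0.35) = 0.590500
P(Vital path fails) [OR] = 1 − (1−0.043400) × (1−0.590500) = 0.608272
P(Detection branch inoperative) [OR] = 1 − (1−0.44) × (1−0.29) = 0.602400
P(Signal drive down) [AND] = 0.602400 × 0.41 × 0.37 × 0.45 = 0.041123
P(Rail signal shows false clear) [AND] = 0.608272 × 0.041123 = 0.025014
Rounded to 4 decimal places: P(Rail signal shows false clear) ≈ 0.0250.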